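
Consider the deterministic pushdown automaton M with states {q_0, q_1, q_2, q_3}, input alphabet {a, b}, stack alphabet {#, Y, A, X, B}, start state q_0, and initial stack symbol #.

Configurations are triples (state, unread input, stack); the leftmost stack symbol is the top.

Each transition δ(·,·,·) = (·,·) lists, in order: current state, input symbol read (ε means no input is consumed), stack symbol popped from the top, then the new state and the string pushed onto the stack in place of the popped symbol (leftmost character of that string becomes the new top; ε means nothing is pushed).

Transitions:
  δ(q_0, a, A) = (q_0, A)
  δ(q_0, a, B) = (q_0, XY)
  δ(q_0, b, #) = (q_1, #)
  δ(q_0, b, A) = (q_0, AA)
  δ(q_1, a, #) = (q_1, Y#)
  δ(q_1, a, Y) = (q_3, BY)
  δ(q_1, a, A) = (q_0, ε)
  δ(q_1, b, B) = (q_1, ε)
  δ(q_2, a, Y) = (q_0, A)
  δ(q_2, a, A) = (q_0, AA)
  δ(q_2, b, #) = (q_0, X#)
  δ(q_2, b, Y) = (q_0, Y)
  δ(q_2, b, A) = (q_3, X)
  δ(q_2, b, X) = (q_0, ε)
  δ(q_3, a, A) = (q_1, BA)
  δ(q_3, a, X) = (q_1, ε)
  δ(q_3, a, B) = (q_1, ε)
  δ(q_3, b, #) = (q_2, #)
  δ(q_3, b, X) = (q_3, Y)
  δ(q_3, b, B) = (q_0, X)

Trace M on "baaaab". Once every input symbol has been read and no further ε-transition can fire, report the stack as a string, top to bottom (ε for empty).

(q_0, baaaab, #) ⊢ (q_1, aaaab, #) ⊢ (q_1, aaab, Y#) ⊢ (q_3, aab, BY#) ⊢ (q_1, ab, Y#) ⊢ (q_3, b, BY#) ⊢ (q_0, ε, XY#)
All input consumed in state q_0 with stack XY#.

XY#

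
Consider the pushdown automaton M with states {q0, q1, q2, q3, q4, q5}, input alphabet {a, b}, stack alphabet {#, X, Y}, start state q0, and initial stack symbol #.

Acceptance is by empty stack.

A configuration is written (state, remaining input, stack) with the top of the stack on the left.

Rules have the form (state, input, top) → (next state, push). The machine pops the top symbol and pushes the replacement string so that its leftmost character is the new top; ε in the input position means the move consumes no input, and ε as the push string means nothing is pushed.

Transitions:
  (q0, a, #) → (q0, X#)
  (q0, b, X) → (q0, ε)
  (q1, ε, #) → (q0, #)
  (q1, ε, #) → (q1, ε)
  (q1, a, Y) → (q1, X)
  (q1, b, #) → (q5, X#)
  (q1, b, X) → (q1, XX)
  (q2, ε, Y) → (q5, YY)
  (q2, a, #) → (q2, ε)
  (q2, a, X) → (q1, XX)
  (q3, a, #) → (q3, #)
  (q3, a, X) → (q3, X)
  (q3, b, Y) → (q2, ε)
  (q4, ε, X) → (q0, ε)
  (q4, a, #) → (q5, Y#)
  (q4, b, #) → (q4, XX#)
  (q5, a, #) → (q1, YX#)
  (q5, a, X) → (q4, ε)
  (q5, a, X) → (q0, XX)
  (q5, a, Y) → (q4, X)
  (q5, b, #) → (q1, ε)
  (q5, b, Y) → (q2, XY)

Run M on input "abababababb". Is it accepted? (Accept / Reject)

Reject

No computation consumes all input and empties the stack.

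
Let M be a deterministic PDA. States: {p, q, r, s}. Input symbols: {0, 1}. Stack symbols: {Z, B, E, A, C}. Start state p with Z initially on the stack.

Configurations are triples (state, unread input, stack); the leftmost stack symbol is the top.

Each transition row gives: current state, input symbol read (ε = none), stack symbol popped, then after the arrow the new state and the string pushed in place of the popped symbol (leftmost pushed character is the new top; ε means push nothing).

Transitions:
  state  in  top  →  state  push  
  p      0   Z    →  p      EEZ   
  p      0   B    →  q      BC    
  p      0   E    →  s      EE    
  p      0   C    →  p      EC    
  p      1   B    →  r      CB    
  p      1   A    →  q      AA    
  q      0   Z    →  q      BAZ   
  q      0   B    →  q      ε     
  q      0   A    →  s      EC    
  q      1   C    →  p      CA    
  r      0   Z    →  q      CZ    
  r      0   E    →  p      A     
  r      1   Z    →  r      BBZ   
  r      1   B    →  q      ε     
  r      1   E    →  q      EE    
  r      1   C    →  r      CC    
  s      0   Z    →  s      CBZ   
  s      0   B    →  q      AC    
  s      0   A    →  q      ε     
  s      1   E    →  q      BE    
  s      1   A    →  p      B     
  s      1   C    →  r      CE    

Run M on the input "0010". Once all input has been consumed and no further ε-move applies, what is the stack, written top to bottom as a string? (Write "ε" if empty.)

(p, 0010, Z)
  read 0, top Z: go to p, push EEZ → (p, 010, EEZ)
  read 0, top E: go to s, push EE → (s, 10, EEEZ)
  read 1, top E: go to q, push BE → (q, 0, BEEEZ)
  read 0, top B: go to q, push ε → (q, ε, EEEZ)
All input consumed in state q with stack EEEZ.

EEEZ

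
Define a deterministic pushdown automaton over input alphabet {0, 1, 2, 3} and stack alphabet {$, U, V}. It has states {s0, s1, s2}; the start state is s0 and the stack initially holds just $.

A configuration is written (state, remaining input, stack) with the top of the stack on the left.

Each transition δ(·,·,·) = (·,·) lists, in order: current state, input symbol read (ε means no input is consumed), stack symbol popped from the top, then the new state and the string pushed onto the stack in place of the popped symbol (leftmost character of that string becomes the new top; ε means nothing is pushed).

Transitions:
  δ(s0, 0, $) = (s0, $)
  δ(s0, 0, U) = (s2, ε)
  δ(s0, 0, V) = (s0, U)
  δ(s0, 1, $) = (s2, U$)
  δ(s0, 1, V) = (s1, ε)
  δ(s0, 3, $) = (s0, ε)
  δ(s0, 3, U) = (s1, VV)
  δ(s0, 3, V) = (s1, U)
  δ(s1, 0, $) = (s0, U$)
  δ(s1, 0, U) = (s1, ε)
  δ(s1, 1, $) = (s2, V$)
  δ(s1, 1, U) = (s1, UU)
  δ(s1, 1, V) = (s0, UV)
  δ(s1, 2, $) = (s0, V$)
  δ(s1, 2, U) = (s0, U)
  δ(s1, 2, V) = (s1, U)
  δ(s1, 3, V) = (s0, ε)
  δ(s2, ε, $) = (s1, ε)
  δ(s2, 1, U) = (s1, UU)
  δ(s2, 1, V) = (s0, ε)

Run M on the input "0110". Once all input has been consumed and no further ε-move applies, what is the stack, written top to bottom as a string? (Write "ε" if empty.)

U$

(s0, 0110, $)
  read 0, top $: go to s0, push $ → (s0, 110, $)
  read 1, top $: go to s2, push U$ → (s2, 10, U$)
  read 1, top U: go to s1, push UU → (s1, 0, UU$)
  read 0, top U: go to s1, push ε → (s1, ε, U$)
All input consumed in state s1 with stack U$.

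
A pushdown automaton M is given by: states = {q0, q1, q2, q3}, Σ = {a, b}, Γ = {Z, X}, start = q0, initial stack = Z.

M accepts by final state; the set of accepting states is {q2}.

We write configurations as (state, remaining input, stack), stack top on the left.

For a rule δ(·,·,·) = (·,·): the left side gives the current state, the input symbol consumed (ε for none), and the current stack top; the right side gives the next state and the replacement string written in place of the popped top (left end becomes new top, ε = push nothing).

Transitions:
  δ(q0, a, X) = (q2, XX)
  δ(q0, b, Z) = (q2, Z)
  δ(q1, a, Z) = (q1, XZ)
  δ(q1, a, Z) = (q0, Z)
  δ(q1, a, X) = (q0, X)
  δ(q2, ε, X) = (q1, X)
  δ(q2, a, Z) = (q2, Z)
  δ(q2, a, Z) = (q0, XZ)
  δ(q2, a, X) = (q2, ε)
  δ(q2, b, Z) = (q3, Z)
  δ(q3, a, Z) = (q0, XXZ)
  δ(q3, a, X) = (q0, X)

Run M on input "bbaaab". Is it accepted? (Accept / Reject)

Reject

No computation consumes all input and reaches a final state.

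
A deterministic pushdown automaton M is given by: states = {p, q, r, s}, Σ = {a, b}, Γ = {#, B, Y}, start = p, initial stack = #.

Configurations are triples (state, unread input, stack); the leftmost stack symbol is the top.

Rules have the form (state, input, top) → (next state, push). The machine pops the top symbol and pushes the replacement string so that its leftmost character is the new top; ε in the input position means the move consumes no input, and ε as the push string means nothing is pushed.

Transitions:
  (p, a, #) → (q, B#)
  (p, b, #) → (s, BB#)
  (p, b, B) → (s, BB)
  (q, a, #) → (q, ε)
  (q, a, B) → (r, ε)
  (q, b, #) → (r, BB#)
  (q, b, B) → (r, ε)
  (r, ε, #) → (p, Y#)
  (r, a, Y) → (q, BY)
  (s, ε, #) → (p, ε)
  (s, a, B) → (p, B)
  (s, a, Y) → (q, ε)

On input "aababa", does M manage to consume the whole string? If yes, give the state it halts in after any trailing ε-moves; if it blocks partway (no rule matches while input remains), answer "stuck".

(p, aababa, #)
  read a, top #: go to q, push B# → (q, ababa, B#)
  read a, top B: go to r, push ε → (r, baba, #)
  ε-move, top #: go to p, push Y# → (p, baba, Y#)
No transition for (p, b, top Y); M blocks with input baba remaining.

stuck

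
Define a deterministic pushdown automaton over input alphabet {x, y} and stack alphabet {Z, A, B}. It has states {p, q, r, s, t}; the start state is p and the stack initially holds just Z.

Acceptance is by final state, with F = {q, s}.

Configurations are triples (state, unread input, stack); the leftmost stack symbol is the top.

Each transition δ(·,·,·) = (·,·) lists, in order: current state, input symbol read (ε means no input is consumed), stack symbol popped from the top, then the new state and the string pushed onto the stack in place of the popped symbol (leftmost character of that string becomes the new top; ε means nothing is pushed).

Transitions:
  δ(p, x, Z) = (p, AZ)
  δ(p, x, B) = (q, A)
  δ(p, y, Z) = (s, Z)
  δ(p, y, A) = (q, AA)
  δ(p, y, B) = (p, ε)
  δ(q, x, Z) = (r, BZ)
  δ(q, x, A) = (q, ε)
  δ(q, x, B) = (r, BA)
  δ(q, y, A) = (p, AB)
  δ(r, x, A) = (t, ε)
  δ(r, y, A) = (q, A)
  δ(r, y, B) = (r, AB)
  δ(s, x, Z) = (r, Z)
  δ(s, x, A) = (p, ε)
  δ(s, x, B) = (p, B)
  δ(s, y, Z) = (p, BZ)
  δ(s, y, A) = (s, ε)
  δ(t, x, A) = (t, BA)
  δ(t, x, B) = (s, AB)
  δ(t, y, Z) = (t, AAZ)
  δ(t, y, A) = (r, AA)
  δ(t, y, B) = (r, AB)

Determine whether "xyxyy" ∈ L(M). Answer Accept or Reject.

Accept

(p, xyxyy, Z)
  read x, top Z: go to p, push AZ → (p, yxyy, AZ)
  read y, top A: go to q, push AA → (q, xyy, AAZ)
  read x, top A: go to q, push ε → (q, yy, AZ)
  read y, top A: go to p, push AB → (p, y, ABZ)
  read y, top A: go to q, push AA → (q, ε, AABZ)
All input consumed; state q ∈ F.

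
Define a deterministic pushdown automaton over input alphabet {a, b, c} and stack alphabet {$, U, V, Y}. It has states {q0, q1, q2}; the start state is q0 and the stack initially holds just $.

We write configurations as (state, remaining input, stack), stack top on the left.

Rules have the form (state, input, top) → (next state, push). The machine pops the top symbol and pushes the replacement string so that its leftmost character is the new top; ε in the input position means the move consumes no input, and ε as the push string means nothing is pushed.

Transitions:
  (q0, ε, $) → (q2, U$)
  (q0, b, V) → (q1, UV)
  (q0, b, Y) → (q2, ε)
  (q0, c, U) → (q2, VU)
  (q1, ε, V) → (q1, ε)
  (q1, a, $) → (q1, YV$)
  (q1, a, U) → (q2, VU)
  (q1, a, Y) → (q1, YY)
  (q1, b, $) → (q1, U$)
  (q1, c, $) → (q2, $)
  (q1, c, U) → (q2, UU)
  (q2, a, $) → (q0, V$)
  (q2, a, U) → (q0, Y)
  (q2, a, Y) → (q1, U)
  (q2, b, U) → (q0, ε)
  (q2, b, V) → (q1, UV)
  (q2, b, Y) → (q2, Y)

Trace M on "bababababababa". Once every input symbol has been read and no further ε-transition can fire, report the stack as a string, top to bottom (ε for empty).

(q0, bababababababa, $) ⊢ (q2, bababababababa, U$) ⊢ (q0, ababababababa, $) ⊢ (q2, ababababababa, U$) ⊢ (q0, babababababa, Y$) ⊢ (q2, abababababa, $) ⊢ (q0, bababababa, V$) ⊢ (q1, ababababa, UV$) ⊢ (q2, babababa, VUV$) ⊢ (q1, abababa, UVUV$) ⊢ (q2, bababa, VUVUV$) ⊢ (q1, ababa, UVUVUV$) ⊢ (q2, baba, VUVUVUV$) ⊢ (q1, aba, UVUVUVUV$) ⊢ (q2, ba, VUVUVUVUV$) ⊢ (q1, a, UVUVUVUVUV$) ⊢ (q2, ε, VUVUVUVUVUV$)
All input consumed in state q2 with stack VUVUVUVUVUV$.

VUVUVUVUVUV$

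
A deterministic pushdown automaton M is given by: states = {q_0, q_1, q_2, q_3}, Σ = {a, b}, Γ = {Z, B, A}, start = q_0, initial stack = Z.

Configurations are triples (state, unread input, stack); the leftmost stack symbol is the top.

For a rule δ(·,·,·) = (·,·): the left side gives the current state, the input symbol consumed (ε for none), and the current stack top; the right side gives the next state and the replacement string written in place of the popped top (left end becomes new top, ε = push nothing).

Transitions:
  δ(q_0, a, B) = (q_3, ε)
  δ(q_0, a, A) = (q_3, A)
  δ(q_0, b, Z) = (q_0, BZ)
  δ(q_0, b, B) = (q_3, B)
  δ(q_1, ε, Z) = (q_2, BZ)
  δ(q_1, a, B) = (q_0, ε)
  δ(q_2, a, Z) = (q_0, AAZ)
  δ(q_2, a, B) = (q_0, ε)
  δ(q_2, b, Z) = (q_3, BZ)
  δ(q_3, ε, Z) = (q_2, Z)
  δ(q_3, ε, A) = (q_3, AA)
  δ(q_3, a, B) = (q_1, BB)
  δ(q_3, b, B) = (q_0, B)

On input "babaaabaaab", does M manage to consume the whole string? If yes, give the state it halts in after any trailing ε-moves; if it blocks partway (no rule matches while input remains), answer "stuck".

(q_0, babaaabaaab, Z) ⊢ (q_0, abaaabaaab, BZ) ⊢ (q_3, baaabaaab, Z) ⊢ (q_2, baaabaaab, Z) ⊢ (q_3, aaabaaab, BZ) ⊢ (q_1, aabaaab, BBZ) ⊢ (q_0, abaaab, BZ) ⊢ (q_3, baaab, Z) ⊢ (q_2, baaab, Z) ⊢ (q_3, aaab, BZ) ⊢ (q_1, aab, BBZ) ⊢ (q_0, ab, BZ) ⊢ (q_3, b, Z) ⊢ (q_2, b, Z) ⊢ (q_3, ε, BZ)
All input consumed; M is in state q_3.

q_3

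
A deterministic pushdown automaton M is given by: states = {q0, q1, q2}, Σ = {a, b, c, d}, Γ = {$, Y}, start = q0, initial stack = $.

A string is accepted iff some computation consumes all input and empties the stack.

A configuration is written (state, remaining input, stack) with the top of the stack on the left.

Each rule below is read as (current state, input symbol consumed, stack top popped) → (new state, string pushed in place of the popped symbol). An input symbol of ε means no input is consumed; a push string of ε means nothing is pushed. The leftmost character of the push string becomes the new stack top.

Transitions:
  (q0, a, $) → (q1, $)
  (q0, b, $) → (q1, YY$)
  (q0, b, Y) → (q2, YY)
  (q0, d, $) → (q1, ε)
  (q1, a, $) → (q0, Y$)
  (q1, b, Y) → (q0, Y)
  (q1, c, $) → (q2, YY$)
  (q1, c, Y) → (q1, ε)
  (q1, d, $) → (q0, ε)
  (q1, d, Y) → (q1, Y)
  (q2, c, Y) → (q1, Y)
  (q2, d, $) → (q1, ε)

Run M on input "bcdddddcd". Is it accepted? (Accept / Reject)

(q0, bcdddddcd, $)
  read b, top $: go to q1, push YY$ → (q1, cdddddcd, YY$)
  read c, top Y: go to q1, push ε → (q1, dddddcd, Y$)
  read d, top Y: go to q1, push Y → (q1, ddddcd, Y$)
  read d, top Y: go to q1, push Y → (q1, dddcd, Y$)
  read d, top Y: go to q1, push Y → (q1, ddcd, Y$)
  read d, top Y: go to q1, push Y → (q1, dcd, Y$)
  read d, top Y: go to q1, push Y → (q1, cd, Y$)
  read c, top Y: go to q1, push ε → (q1, d, $)
  read d, top $: go to q0, push ε → (q0, ε, ε)
All input consumed and the stack is empty.

Accept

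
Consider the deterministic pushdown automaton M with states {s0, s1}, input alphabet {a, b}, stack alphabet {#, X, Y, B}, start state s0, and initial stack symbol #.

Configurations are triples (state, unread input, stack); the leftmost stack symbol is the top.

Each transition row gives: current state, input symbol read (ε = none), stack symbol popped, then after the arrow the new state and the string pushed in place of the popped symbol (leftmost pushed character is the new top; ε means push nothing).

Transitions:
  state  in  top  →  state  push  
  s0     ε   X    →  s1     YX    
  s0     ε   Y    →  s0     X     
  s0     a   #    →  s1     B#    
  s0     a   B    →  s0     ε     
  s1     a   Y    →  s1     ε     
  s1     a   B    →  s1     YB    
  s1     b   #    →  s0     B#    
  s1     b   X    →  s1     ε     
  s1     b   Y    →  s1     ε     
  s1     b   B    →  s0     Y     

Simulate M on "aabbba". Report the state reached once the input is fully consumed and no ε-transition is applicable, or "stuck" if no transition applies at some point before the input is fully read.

(s0, aabbba, #) ⊢ (s1, abbba, B#) ⊢ (s1, bbba, YB#) ⊢ (s1, bba, B#) ⊢ (s0, ba, Y#) ⊢ (s0, ba, X#) ⊢ (s1, ba, YX#) ⊢ (s1, a, X#)
No transition for (s1, a, top X); M blocks with input a remaining.

stuck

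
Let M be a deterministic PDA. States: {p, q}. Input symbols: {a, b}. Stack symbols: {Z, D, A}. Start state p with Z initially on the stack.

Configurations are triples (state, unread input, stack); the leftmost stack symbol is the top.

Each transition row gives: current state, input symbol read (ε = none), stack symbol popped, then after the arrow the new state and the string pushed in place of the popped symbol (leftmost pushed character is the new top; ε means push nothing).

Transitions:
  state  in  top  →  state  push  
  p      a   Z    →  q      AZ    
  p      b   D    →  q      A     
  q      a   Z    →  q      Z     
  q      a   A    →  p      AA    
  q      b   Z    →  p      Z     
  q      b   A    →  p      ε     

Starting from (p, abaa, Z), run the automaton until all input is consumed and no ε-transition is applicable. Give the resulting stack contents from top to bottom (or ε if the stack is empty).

AAZ

(p, abaa, Z)
  read a, top Z: go to q, push AZ → (q, baa, AZ)
  read b, top A: go to p, push ε → (p, aa, Z)
  read a, top Z: go to q, push AZ → (q, a, AZ)
  read a, top A: go to p, push AA → (p, ε, AAZ)
All input consumed in state p with stack AAZ.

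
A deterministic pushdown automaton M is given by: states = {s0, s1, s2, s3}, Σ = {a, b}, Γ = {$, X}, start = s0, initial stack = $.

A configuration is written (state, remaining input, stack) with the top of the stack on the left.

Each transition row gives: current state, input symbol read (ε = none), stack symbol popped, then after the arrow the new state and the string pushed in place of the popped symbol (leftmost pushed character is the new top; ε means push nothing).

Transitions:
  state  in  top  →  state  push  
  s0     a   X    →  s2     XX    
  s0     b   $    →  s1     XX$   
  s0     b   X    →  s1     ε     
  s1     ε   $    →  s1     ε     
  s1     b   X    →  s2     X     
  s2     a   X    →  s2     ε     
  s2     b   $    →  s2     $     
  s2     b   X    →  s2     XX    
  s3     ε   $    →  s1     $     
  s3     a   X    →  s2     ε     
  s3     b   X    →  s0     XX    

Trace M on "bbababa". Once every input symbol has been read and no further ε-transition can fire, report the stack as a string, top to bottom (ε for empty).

X$

(s0, bbababa, $) ⊢ (s1, bababa, XX$) ⊢ (s2, ababa, XX$) ⊢ (s2, baba, X$) ⊢ (s2, aba, XX$) ⊢ (s2, ba, X$) ⊢ (s2, a, XX$) ⊢ (s2, ε, X$)
All input consumed in state s2 with stack X$.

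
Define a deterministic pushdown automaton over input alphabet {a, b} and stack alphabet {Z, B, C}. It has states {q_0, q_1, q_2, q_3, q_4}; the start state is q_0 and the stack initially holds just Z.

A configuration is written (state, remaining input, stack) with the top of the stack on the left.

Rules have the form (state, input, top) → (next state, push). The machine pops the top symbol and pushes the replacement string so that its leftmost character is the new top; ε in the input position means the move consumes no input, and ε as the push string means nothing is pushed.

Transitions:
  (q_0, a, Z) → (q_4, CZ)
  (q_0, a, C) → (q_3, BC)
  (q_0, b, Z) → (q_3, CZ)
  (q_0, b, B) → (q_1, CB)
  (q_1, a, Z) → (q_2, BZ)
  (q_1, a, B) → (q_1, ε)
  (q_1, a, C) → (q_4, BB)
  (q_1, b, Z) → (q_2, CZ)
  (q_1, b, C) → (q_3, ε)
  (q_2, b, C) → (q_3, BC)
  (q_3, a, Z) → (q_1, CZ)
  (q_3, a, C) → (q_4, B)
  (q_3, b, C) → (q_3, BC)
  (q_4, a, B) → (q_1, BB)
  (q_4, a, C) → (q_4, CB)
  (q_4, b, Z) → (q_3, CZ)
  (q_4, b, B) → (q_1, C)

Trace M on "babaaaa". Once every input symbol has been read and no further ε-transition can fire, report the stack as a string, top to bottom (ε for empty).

BZ

(q_0, babaaaa, Z)
  read b, top Z: go to q_3, push CZ → (q_3, abaaaa, CZ)
  read a, top C: go to q_4, push B → (q_4, baaaa, BZ)
  read b, top B: go to q_1, push C → (q_1, aaaa, CZ)
  read a, top C: go to q_4, push BB → (q_4, aaa, BBZ)
  read a, top B: go to q_1, push BB → (q_1, aa, BBBZ)
  read a, top B: go to q_1, push ε → (q_1, a, BBZ)
  read a, top B: go to q_1, push ε → (q_1, ε, BZ)
All input consumed in state q_1 with stack BZ.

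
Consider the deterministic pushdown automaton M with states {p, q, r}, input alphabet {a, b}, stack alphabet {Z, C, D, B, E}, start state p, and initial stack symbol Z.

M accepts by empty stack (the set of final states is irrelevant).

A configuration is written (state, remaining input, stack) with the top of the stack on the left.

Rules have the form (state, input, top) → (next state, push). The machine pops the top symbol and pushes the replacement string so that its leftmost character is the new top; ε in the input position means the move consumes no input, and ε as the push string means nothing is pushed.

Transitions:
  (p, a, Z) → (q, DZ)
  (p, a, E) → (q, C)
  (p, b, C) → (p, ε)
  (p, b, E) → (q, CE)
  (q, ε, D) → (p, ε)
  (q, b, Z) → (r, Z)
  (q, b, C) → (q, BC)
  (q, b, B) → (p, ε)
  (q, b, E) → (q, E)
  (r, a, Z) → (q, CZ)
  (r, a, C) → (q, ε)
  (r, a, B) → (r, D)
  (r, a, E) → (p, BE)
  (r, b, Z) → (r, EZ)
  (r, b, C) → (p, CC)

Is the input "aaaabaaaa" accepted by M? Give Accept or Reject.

(p, aaaabaaaa, Z)
  read a, top Z: go to q, push DZ → (q, aaabaaaa, DZ)
  ε-move, top D: go to p, push ε → (p, aaabaaaa, Z)
  read a, top Z: go to q, push DZ → (q, aabaaaa, DZ)
  ε-move, top D: go to p, push ε → (p, aabaaaa, Z)
  read a, top Z: go to q, push DZ → (q, abaaaa, DZ)
  ε-move, top D: go to p, push ε → (p, abaaaa, Z)
  read a, top Z: go to q, push DZ → (q, baaaa, DZ)
  ε-move, top D: go to p, push ε → (p, baaaa, Z)
No transition applies at (p, baaaa, Z); input not fully consumed.

Reject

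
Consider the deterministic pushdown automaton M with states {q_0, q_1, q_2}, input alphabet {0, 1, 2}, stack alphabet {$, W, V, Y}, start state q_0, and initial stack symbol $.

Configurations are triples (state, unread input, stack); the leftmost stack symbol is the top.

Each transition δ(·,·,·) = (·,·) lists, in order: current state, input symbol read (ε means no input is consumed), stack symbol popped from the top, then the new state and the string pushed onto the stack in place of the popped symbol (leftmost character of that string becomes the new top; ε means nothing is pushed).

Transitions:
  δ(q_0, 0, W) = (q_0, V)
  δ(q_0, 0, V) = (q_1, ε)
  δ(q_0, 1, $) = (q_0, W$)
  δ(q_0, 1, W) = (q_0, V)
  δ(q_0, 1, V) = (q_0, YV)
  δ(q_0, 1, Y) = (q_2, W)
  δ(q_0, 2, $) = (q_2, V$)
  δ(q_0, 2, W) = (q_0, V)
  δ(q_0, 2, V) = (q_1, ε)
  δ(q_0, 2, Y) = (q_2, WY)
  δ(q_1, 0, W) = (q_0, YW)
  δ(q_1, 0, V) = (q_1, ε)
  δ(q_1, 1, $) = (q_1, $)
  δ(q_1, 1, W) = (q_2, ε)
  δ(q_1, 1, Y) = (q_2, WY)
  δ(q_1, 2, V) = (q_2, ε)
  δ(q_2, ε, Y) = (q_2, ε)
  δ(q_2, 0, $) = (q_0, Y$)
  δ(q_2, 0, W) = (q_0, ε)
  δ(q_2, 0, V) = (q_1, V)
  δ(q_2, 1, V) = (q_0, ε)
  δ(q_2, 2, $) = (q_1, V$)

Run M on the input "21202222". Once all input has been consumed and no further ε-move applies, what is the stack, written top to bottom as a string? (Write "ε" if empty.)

(q_0, 21202222, $) ⊢ (q_2, 1202222, V$) ⊢ (q_0, 202222, $) ⊢ (q_2, 02222, V$) ⊢ (q_1, 2222, V$) ⊢ (q_2, 222, $) ⊢ (q_1, 22, V$) ⊢ (q_2, 2, $) ⊢ (q_1, ε, V$)
All input consumed in state q_1 with stack V$.

V$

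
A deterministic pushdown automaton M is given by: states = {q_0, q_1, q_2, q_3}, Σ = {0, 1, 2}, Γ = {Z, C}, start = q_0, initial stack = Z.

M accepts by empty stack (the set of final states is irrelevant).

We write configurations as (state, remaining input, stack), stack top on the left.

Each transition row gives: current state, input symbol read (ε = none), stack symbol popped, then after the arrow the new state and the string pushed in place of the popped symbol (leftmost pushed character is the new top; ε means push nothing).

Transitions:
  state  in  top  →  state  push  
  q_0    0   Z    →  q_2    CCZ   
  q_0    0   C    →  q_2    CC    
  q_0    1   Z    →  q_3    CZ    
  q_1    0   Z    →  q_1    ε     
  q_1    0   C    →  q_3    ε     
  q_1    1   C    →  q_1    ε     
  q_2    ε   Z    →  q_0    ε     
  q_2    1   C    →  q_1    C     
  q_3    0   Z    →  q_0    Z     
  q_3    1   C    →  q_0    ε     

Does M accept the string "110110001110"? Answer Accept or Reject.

Accept

(q_0, 110110001110, Z)
  read 1, top Z: go to q_3, push CZ → (q_3, 10110001110, CZ)
  read 1, top C: go to q_0, push ε → (q_0, 0110001110, Z)
  read 0, top Z: go to q_2, push CCZ → (q_2, 110001110, CCZ)
  read 1, top C: go to q_1, push C → (q_1, 10001110, CCZ)
  read 1, top C: go to q_1, push ε → (q_1, 0001110, CZ)
  read 0, top C: go to q_3, push ε → (q_3, 001110, Z)
  read 0, top Z: go to q_0, push Z → (q_0, 01110, Z)
  read 0, top Z: go to q_2, push CCZ → (q_2, 1110, CCZ)
  read 1, top C: go to q_1, push C → (q_1, 110, CCZ)
  read 1, top C: go to q_1, push ε → (q_1, 10, CZ)
  read 1, top C: go to q_1, push ε → (q_1, 0, Z)
  read 0, top Z: go to q_1, push ε → (q_1, ε, ε)
All input consumed and the stack is empty.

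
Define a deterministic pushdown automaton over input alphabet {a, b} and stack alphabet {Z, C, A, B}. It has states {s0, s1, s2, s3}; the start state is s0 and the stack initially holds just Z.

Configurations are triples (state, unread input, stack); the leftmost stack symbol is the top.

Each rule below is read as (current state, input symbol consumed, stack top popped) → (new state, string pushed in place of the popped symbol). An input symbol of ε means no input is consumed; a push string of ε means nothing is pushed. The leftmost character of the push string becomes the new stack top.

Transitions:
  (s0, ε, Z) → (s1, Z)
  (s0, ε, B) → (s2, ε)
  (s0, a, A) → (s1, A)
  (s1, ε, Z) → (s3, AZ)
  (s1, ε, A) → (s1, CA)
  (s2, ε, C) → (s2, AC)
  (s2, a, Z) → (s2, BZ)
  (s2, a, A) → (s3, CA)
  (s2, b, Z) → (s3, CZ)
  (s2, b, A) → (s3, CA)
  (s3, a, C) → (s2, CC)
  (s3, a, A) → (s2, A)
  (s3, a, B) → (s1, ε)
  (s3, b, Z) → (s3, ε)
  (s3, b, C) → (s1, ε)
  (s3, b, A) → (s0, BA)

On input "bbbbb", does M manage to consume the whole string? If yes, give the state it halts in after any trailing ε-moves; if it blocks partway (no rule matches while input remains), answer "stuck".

(s0, bbbbb, Z)
  ε-move, top Z: go to s1, push Z → (s1, bbbbb, Z)
  ε-move, top Z: go to s3, push AZ → (s3, bbbbb, AZ)
  read b, top A: go to s0, push BA → (s0, bbbb, BAZ)
  ε-move, top B: go to s2, push ε → (s2, bbbb, AZ)
  read b, top A: go to s3, push CA → (s3, bbb, CAZ)
  read b, top C: go to s1, push ε → (s1, bb, AZ)
  ε-move, top A: go to s1, push CA → (s1, bb, CAZ)
No transition for (s1, b, top C); M blocks with input bb remaining.

stuck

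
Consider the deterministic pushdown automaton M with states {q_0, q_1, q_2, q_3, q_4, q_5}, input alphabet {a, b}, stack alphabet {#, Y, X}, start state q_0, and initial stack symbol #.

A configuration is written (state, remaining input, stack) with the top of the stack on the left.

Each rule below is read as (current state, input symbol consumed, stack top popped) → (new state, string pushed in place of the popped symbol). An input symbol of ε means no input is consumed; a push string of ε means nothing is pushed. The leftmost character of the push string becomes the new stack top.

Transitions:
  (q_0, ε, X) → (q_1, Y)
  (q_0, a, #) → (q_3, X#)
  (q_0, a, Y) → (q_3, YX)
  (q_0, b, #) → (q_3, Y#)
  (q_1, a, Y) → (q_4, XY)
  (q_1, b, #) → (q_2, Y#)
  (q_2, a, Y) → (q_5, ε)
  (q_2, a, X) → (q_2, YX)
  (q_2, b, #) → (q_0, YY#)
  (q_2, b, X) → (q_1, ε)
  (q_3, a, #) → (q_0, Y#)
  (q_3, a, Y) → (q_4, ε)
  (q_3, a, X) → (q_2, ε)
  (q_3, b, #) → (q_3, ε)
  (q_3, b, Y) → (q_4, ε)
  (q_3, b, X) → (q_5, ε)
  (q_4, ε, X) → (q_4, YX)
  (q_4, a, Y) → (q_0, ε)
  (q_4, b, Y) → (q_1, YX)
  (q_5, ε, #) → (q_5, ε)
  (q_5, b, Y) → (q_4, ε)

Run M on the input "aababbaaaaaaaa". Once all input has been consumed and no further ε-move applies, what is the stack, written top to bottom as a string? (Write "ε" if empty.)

YYYYYXXY#

(q_0, aababbaaaaaaaa, #)
  read a, top #: go to q_3, push X# → (q_3, ababbaaaaaaaa, X#)
  read a, top X: go to q_2, push ε → (q_2, babbaaaaaaaa, #)
  read b, top #: go to q_0, push YY# → (q_0, abbaaaaaaaa, YY#)
  read a, top Y: go to q_3, push YX → (q_3, bbaaaaaaaa, YXY#)
  read b, top Y: go to q_4, push ε → (q_4, baaaaaaaa, XY#)
  ε-move, top X: go to q_4, push YX → (q_4, baaaaaaaa, YXY#)
  read b, top Y: go to q_1, push YX → (q_1, aaaaaaaa, YXXY#)
  read a, top Y: go to q_4, push XY → (q_4, aaaaaaa, XYXXY#)
  ε-move, top X: go to q_4, push YX → (q_4, aaaaaaa, YXYXXY#)
  read a, top Y: go to q_0, push ε → (q_0, aaaaaa, XYXXY#)
  ε-move, top X: go to q_1, push Y → (q_1, aaaaaa, YYXXY#)
  read a, top Y: go to q_4, push XY → (q_4, aaaaa, XYYXXY#)
  ε-move, top X: go to q_4, push YX → (q_4, aaaaa, YXYYXXY#)
  read a, top Y: go to q_0, push ε → (q_0, aaaa, XYYXXY#)
  ε-move, top X: go to q_1, push Y → (q_1, aaaa, YYYXXY#)
  read a, top Y: go to q_4, push XY → (q_4, aaa, XYYYXXY#)
  ε-move, top X: go to q_4, push YX → (q_4, aaa, YXYYYXXY#)
  read a, top Y: go to q_0, push ε → (q_0, aa, XYYYXXY#)
  ε-move, top X: go to q_1, push Y → (q_1, aa, YYYYXXY#)
  read a, top Y: go to q_4, push XY → (q_4, a, XYYYYXXY#)
  ε-move, top X: go to q_4, push YX → (q_4, a, YXYYYYXXY#)
  read a, top Y: go to q_0, push ε → (q_0, ε, XYYYYXXY#)
  ε-move, top X: go to q_1, push Y → (q_1, ε, YYYYYXXY#)
All input consumed in state q_1 with stack YYYYYXXY#.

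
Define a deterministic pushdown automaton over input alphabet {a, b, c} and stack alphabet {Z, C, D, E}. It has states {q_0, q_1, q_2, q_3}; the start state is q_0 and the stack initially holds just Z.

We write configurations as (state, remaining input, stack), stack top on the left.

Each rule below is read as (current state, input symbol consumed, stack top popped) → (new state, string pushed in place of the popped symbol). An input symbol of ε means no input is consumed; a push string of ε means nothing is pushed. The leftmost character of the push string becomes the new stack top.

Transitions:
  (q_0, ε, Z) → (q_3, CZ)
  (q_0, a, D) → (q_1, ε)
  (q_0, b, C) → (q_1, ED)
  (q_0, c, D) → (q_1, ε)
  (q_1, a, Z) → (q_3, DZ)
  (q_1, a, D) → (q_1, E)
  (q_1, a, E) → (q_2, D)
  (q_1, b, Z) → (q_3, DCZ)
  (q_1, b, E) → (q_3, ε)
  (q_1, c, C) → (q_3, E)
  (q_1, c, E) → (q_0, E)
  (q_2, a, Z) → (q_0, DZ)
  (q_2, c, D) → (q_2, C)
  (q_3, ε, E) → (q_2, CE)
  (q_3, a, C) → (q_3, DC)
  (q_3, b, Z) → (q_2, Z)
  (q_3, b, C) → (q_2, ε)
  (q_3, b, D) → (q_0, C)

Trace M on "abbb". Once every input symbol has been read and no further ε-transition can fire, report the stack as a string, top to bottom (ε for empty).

DCZ

(q_0, abbb, Z)
  ε-move, top Z: go to q_3, push CZ → (q_3, abbb, CZ)
  read a, top C: go to q_3, push DC → (q_3, bbb, DCZ)
  read b, top D: go to q_0, push C → (q_0, bb, CCZ)
  read b, top C: go to q_1, push ED → (q_1, b, EDCZ)
  read b, top E: go to q_3, push ε → (q_3, ε, DCZ)
All input consumed in state q_3 with stack DCZ.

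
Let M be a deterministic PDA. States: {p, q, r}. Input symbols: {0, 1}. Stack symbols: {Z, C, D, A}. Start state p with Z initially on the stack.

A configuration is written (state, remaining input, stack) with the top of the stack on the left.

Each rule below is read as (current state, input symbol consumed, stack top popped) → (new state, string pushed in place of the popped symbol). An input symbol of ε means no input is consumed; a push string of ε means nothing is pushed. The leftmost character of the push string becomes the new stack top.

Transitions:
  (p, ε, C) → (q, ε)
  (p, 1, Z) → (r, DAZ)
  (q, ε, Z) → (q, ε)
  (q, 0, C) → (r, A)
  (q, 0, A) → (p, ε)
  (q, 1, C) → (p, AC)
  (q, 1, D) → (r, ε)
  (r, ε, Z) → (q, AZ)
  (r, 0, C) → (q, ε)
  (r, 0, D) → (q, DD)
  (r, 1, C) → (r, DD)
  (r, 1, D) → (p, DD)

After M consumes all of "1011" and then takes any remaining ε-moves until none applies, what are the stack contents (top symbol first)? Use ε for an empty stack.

DDAZ

(p, 1011, Z) ⊢ (r, 011, DAZ) ⊢ (q, 11, DDAZ) ⊢ (r, 1, DAZ) ⊢ (p, ε, DDAZ)
All input consumed in state p with stack DDAZ.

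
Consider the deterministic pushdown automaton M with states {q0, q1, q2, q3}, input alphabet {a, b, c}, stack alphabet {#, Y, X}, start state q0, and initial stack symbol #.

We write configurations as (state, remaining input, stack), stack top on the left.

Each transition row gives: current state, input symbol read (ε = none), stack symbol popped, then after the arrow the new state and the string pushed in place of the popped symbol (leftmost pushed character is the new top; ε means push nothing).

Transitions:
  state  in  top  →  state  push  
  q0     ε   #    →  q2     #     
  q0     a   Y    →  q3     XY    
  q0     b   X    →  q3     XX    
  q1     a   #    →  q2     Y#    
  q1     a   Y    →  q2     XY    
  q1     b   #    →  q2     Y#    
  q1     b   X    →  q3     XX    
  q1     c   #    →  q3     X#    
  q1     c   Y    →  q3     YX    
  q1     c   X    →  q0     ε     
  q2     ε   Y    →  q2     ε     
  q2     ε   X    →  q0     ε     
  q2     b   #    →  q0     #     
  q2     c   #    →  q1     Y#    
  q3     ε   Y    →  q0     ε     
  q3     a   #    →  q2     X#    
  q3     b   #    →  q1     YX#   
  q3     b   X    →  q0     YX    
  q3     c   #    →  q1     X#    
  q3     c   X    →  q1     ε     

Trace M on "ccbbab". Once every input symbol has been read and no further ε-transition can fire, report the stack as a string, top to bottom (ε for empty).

YXYXX#

(q0, ccbbab, #) ⊢ (q2, ccbbab, #) ⊢ (q1, cbbab, Y#) ⊢ (q3, bbab, YX#) ⊢ (q0, bbab, X#) ⊢ (q3, bab, XX#) ⊢ (q0, ab, YXX#) ⊢ (q3, b, XYXX#) ⊢ (q0, ε, YXYXX#)
All input consumed in state q0 with stack YXYXX#.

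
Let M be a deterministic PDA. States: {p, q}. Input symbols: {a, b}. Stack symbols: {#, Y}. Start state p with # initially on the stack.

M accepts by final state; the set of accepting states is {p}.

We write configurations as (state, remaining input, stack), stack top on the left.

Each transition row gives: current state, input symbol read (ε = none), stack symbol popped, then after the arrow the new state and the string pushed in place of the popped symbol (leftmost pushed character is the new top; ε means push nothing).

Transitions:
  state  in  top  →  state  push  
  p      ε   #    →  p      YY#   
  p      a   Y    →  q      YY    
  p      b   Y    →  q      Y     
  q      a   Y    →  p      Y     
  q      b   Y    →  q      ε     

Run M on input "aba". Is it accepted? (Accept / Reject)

(p, aba, #)
  ε-move, top #: go to p, push YY# → (p, aba, YY#)
  read a, top Y: go to q, push YY → (q, ba, YYY#)
  read b, top Y: go to q, push ε → (q, a, YY#)
  read a, top Y: go to p, push Y → (p, ε, YY#)
All input consumed; state p ∈ F.

Accept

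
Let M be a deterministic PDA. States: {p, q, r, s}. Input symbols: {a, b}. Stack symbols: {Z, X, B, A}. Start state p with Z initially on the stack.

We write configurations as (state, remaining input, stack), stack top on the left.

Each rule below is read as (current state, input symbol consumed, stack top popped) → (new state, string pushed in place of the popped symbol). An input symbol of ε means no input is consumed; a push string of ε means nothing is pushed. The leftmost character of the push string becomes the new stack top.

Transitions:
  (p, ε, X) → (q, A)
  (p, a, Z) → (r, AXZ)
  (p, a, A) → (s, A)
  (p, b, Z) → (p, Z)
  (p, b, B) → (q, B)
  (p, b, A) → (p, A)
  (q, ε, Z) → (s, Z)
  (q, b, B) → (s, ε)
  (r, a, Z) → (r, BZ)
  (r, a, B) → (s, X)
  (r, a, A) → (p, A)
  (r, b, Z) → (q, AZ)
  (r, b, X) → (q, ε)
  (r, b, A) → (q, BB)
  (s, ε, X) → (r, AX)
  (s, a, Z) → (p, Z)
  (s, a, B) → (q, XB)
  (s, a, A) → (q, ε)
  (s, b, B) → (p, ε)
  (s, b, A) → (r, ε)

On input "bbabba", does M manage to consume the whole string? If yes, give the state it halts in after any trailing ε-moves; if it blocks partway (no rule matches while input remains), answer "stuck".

q

(p, bbabba, Z) ⊢ (p, babba, Z) ⊢ (p, abba, Z) ⊢ (r, bba, AXZ) ⊢ (q, ba, BBXZ) ⊢ (s, a, BXZ) ⊢ (q, ε, XBXZ)
All input consumed; M is in state q.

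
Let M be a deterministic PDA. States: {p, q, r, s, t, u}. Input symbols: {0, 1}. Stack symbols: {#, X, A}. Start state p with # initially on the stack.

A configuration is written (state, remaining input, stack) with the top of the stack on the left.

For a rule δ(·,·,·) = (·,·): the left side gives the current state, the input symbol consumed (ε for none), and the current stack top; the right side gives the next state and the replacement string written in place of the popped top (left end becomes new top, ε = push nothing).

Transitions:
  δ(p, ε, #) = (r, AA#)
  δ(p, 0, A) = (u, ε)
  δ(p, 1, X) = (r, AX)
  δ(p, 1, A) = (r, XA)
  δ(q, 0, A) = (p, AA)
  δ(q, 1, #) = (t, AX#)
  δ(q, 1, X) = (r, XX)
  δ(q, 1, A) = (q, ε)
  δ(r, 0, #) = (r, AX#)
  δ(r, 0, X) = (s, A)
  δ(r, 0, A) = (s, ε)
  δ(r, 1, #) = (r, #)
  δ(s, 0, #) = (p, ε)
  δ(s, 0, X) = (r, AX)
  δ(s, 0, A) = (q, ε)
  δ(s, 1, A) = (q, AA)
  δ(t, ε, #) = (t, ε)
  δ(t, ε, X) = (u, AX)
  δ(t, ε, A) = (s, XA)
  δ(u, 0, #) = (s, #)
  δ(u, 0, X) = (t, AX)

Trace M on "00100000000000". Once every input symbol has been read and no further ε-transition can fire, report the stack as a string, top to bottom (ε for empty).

(p, 00100000000000, #)
  ε-move, top #: go to r, push AA# → (r, 00100000000000, AA#)
  read 0, top A: go to s, push ε → (s, 0100000000000, A#)
  read 0, top A: go to q, push ε → (q, 100000000000, #)
  read 1, top #: go to t, push AX# → (t, 00000000000, AX#)
  ε-move, top A: go to s, push XA → (s, 00000000000, XAX#)
  read 0, top X: go to r, push AX → (r, 0000000000, AXAX#)
  read 0, top A: go to s, push ε → (s, 000000000, XAX#)
  read 0, top X: go to r, push AX → (r, 00000000, AXAX#)
  read 0, top A: go to s, push ε → (s, 0000000, XAX#)
  read 0, top X: go to r, push AX → (r, 000000, AXAX#)
  read 0, top A: go to s, push ε → (s, 00000, XAX#)
  read 0, top X: go to r, push AX → (r, 0000, AXAX#)
  read 0, top A: go to s, push ε → (s, 000, XAX#)
  read 0, top X: go to r, push AX → (r, 00, AXAX#)
  read 0, top A: go to s, push ε → (s, 0, XAX#)
  read 0, top X: go to r, push AX → (r, ε, AXAX#)
All input consumed in state r with stack AXAX#.

AXAX#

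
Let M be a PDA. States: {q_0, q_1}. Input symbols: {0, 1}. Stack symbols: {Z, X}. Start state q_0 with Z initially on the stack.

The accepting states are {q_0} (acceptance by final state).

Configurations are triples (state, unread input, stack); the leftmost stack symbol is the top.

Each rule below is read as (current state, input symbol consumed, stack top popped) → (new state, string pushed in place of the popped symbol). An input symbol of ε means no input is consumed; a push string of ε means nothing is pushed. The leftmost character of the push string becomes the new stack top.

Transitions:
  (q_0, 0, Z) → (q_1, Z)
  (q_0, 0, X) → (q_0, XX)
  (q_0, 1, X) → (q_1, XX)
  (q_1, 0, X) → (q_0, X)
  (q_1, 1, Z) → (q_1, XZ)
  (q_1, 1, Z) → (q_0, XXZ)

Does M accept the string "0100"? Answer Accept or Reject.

Accept

One accepting computation: (q_0, 0100, Z) ⊢ (q_1, 100, Z) ⊢ (q_1, 00, XZ) ⊢ (q_0, 0, XZ) ⊢ (q_0, ε, XXZ)
All input consumed and state q_0 ∈ F.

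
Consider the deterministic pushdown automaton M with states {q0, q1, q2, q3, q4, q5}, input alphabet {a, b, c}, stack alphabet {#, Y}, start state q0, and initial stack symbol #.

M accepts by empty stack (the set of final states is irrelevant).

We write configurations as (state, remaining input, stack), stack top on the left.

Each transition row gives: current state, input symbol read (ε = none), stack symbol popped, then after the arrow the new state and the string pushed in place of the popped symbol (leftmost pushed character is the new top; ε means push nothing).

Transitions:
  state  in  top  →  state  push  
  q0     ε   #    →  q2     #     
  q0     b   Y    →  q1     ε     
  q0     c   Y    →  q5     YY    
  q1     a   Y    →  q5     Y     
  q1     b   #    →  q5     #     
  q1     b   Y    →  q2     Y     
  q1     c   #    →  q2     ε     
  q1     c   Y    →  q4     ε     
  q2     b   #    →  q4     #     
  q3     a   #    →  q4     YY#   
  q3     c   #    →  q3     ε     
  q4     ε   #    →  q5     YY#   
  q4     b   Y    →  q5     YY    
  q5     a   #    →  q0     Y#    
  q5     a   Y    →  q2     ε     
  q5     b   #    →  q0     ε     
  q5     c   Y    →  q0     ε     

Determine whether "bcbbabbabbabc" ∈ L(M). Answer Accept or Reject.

Accept

(q0, bcbbabbabbabc, #)
  ε-move, top #: go to q2, push # → (q2, bcbbabbabbabc, #)
  read b, top #: go to q4, push # → (q4, cbbabbabbabc, #)
  ε-move, top #: go to q5, push YY# → (q5, cbbabbabbabc, YY#)
  read c, top Y: go to q0, push ε → (q0, bbabbabbabc, Y#)
  read b, top Y: go to q1, push ε → (q1, babbabbabc, #)
  read b, top #: go to q5, push # → (q5, abbabbabc, #)
  read a, top #: go to q0, push Y# → (q0, bbabbabc, Y#)
  read b, top Y: go to q1, push ε → (q1, babbabc, #)
  read b, top #: go to q5, push # → (q5, abbabc, #)
  read a, top #: go to q0, push Y# → (q0, bbabc, Y#)
  read b, top Y: go to q1, push ε → (q1, babc, #)
  read b, top #: go to q5, push # → (q5, abc, #)
  read a, top #: go to q0, push Y# → (q0, bc, Y#)
  read b, top Y: go to q1, push ε → (q1, c, #)
  read c, top #: go to q2, push ε → (q2, ε, ε)
All input consumed and the stack is empty.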